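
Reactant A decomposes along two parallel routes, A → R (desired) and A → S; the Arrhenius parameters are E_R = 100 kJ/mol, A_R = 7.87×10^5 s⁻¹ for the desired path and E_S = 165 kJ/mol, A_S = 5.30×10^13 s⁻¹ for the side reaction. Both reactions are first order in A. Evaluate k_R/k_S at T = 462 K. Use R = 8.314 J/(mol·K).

0.332

With equal orders, S_{R/S} = k_R/k_S = (A_R/A_S)·exp[(E_S−E_R)/(RT)].
(E_S−E_R)/(RT) = (165−100)×10³/(8.314×462) = 65000/3841 = 16.92.
k_R/k_S = (7.87×10^5/5.30×10^13)·exp(16.92) = 1.485×10^-8 × 2.235×10^7 = 0.332.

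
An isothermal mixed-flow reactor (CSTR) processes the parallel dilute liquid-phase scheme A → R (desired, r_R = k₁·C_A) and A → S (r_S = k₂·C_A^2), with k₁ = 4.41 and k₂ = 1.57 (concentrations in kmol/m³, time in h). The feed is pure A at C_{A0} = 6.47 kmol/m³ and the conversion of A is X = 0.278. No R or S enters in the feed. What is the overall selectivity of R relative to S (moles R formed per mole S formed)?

Exit C_A = C_{A0}(1−X) = 6.47×0.722 = 4.671 kmol/m³.
A CSTR operates uniformly at the exit composition, giving r_R = 20.60 and r_S = 34.26 (each k·C_A^n at C_A = 4.671).
Overall selectivity = C_R/C_S = r_Rτ/(r_Sτ) = r_R/r_S = 0.601.

0.601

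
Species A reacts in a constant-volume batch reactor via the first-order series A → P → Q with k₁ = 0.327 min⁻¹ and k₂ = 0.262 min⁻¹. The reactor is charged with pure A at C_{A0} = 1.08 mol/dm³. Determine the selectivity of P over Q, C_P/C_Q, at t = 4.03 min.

Solving the coupled first-order balances gives C_P(t) = [k₁/(k₂−k₁)]·C_{A0}·(e^(−k₁t) − e^(−k₂t)).
e^(−k₁t) = e^(−0.327×4.03) = e^(−1.318) = 0.2677; e^(−k₂t) = e^(−1.056) = 0.3479.
C_P = 0.327×1.08/(0.262−0.327) × (0.2677−0.3479) = (-5.433)×(-0.08017) = 0.4356 mol/dm³.
C_A = C_{A0}e^(−k₁t) = 0.2891 mol/dm³, so C_Q = C_{A0}−C_A−C_P = 0.3553 mol/dm³; C_P/C_Q = 1.23.

1.23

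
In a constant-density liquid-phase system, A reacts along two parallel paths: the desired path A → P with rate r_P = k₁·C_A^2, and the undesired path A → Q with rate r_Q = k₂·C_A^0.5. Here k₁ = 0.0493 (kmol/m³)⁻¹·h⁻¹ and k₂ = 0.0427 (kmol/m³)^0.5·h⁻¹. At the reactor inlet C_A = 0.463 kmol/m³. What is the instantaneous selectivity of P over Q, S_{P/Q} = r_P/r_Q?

S_{P/Q} = r_P/r_Q = (k₁·C_A^2)/(k₂·C_A^0.5) = (k₁/k₂)·C_A^1.5.
= (0.0493×0.4630^2) / (0.0427×0.4630^0.5) = 0.01057/0.02905 = 0.364.
Since the desired path is higher order in A, keeping C_A high (PFR or concentrated feed) favours P.

0.364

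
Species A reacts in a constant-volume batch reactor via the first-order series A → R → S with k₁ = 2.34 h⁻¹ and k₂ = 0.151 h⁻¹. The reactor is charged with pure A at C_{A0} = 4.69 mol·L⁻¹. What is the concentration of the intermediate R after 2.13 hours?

3.60 mol·L⁻¹

Solving the coupled first-order balances gives C_R(t) = [k₁/(k₂−k₁)]·C_{A0}·(e^(−k₁t) − e^(−k₂t)).
e^(−k₁t) = e^(−2.34×2.13) = e^(−4.984) = 0.006845; e^(−k₂t) = e^(−0.3216) = 0.7250.
C_R = 2.34×4.69/(0.151−2.34) × (0.006845−0.7250) = (-5.014)×(-0.7181) = 3.600 mol·L⁻¹.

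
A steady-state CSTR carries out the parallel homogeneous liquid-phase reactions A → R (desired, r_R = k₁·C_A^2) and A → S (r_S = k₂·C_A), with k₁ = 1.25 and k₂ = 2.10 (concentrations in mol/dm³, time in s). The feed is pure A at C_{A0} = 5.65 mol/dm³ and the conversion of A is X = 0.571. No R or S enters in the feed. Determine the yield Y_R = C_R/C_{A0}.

Exit C_A = C_{A0}(1−X) = 5.65×0.429 = 2.424 mol/dm³.
Rates in a CSTR are evaluated at the outlet concentration: r_R = 1.25×2.424^2 = 7.344, r_S = 2.10×2.424 = 5.090.
Fraction of consumed A going to R: r_R/(r_R+r_S) = 0.5906.
C_R = 0.5906·C_{A0}·X = 0.5906×5.65×0.571 = 1.91 mol/dm³; Y_R = C_R/C_{A0} = 0.337.

0.337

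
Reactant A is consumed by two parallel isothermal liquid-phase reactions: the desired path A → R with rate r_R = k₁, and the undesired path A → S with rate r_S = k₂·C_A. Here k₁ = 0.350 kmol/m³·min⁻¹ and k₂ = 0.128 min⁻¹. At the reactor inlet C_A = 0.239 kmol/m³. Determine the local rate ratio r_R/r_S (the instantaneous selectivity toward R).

S_{R/S} = r_R/r_S = (k₁)/(k₂·C_A) = (k₁/k₂)·C_A⁻¹.
= (0.350) / (0.128×0.2390) = 0.3500/0.03059 = 11.4.

11.4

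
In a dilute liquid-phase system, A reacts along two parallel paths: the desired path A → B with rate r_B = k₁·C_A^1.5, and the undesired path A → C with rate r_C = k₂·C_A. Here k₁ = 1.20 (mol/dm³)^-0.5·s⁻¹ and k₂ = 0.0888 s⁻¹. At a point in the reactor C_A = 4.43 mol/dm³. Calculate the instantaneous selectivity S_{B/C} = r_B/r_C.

S_{B/C} = r_B/r_C = (k₁·C_A^1.5)/(k₂·C_A) = (k₁/k₂)·C_A^0.5.
= (1.20×4.430^1.5) / (0.0888×4.430) = 11.19/0.3934 = 28.4.

28.4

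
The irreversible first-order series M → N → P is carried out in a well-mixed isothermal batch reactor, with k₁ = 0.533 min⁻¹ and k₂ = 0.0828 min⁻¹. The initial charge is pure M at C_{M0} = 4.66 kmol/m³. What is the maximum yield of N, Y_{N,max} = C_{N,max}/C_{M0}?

0.710

For a first-order series the maximum intermediate yield is C_{N,max}/C_{M0} = (k₁/k₂)^[k₂/(k₂−k₁)].
= (0.533/0.0828)^(0.0828/(0.0828−0.533)) = (6.437)^(-0.1839) = 0.7100.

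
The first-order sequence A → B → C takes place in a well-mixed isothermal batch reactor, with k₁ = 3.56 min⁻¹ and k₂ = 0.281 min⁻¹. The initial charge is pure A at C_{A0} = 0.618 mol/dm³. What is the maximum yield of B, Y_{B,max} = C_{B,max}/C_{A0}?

For a first-order series the maximum intermediate yield is C_{B,max}/C_{A0} = (k₁/k₂)^[k₂/(k₂−k₁)].
= (3.56/0.281)^(0.281/(0.281−3.56)) = (12.67)^(-0.08570) = 0.8044.

0.804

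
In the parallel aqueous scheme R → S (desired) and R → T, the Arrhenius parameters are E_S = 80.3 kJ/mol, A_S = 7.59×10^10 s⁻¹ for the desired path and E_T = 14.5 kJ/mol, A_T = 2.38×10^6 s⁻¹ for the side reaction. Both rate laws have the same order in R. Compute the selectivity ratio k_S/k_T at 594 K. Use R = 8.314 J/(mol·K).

k_S/k_T = (A_S/A_T)·exp[−(E_S−E_T)/(RT)] = (A_S/A_T)·exp[(E_T−E_S)/(RT)].
(E_T−E_S)/(RT) = (14.5−80.3)×10³/(8.314×594) = -65800/4939 = -13.32.
k_S/k_T = (7.59×10^10/2.38×10^6)·exp(-13.32) = 31891 × 1.635×10^-6 = 0.0521.

0.0521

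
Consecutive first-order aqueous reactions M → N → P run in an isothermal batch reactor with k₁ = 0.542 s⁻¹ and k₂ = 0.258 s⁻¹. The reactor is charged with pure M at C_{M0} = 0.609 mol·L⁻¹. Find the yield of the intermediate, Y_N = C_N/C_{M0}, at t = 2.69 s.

0.509

The intermediate concentration in a first-order A→B→C sequence is C_N = k₁C_{M0}(e^(−k₁t) − e^(−k₂t))/(k₂−k₁).
e^(−k₁t) = e^(−0.542×2.69) = e^(−1.458) = 0.2327; e^(−k₂t) = e^(−0.6940) = 0.4996.
C_N = 0.542×0.609/(0.258−0.542) × (0.2327−0.4996) = (-1.162)×(-0.2669) = 0.3102 mol·L⁻¹.
Y_N = C_N/C_{M0} = 0.3102/0.609 = 0.509.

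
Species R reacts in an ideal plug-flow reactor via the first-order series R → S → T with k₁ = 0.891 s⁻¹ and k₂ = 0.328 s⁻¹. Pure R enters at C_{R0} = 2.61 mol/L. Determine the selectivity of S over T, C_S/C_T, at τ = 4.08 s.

0.622

The intermediate concentration in a first-order A→B→C sequence is C_S = k₁C_{R0}(e^(−k₁τ) − e^(−k₂τ))/(k₂−k₁).
e^(−k₁τ) = e^(−0.891×4.08) = e^(−3.635) = 0.02638; e^(−k₂τ) = e^(−1.338) = 0.2623.
C_S = 0.891×2.61/(0.328−0.891) × (0.02638−0.2623) = (-4.131)×(-0.2359) = 0.9745 mol/L.
C_R = C_{R0}e^(−k₁τ) = 0.06884 mol/L, so C_T = C_{R0}−C_R−C_S = 1.567 mol/L; C_S/C_T = 0.622.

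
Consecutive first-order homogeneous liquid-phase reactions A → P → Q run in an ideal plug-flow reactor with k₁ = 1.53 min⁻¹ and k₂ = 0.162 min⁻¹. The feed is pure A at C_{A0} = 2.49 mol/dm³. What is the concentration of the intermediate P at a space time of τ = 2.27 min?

1.84 mol/dm³

For first-order series with pure A initially, C_P(τ) = k₁C_{A0}/(k₂−k₁)·(e^(−k₁τ) − e^(−k₂τ)).
e^(−k₁τ) = e^(−1.53×2.27) = e^(−3.473) = 0.03102; e^(−k₂τ) = e^(−0.3677) = 0.6923.
C_P = 1.53×2.49/(0.162−1.53) × (0.03102−0.6923) = (-2.785)×(-0.6613) = 1.842 mol/dm³.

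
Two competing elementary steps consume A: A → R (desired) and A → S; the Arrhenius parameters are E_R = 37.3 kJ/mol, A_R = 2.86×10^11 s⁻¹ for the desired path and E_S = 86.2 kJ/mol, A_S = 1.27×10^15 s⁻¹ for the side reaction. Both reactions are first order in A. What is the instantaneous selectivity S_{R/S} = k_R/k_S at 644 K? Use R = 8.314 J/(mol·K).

2.08

Since both paths have the same order in A, the concentration cancels and S_{R/S} = k_R/k_S = (A_R/A_S)·exp[(E_S−E_R)/(RT)].
(E_S−E_R)/(RT) = (86.2−37.3)×10³/(8.314×644) = 48900/5354 = 9.133.
k_R/k_S = (2.86×10^11/1.27×10^15)·exp(9.133) = 2.252×10^-4 × 9256 = 2.08.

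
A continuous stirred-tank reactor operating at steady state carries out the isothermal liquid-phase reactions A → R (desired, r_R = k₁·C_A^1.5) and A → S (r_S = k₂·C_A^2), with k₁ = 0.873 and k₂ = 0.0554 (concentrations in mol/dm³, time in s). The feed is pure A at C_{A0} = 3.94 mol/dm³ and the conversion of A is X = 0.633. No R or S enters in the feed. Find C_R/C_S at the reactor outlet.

13.1

Exit C_A = C_{A0}(1−X) = 3.94×0.367 = 1.446 mol/dm³.
In a CSTR the entire volume is at exit conditions, so r_R = 0.873×1.446^1.5 = 1.518 and r_S = 0.0554×1.446^2 = 0.1158.
Overall selectivity = C_R/C_S = r_Rτ/(r_Sτ) = r_R/r_S = 13.1.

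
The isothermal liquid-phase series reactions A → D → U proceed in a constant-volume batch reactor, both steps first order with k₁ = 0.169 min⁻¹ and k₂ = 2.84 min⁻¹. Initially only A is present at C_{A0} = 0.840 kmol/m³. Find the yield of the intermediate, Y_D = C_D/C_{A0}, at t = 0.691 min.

Solving the coupled first-order balances gives C_D(t) = [k₁/(k₂−k₁)]·C_{A0}·(e^(−k₁t) − e^(−k₂t)).
e^(−k₁t) = e^(−0.169×0.691) = e^(−0.1168) = 0.8898; e^(−k₂t) = e^(−1.962) = 0.1405.
C_D = 0.169×0.840/(2.84−0.169) × (0.8898−0.1405) = 0.05315×0.7493 = 0.03982 kmol/m³.
Y_D = C_D/C_{A0} = 0.03982/0.840 = 0.0474.

0.0474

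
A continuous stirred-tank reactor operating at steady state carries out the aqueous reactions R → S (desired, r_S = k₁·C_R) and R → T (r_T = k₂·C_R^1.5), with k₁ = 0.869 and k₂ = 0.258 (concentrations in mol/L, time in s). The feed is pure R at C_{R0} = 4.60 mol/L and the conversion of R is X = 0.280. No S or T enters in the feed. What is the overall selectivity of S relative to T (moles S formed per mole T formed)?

Exit C_R = C_{R0}(1−X) = 4.60×0.720 = 3.312 mol/L.
Rates in a CSTR are evaluated at the outlet concentration: r_S = 0.869×3.312 = 2.878, r_T = 0.258×3.312^1.5 = 1.555.
Overall selectivity = C_S/C_T = r_Sτ/(r_Tτ) = r_S/r_T = 1.85.

1.85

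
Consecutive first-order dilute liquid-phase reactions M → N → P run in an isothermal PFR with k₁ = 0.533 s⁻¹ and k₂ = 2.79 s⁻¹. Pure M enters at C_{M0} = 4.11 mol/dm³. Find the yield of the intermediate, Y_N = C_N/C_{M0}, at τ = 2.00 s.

Solving the coupled first-order balances gives C_N(τ) = [k₁/(k₂−k₁)]·C_{M0}·(e^(−k₁τ) − e^(−k₂τ)).
e^(−k₁τ) = e^(−0.533×2.00) = e^(−1.066) = 0.3444; e^(−k₂τ) = e^(−5.580) = 0.003773.
C_N = 0.533×4.11/(2.79−0.533) × (0.3444−0.003773) = 0.9706×0.3406 = 0.3306 mol/dm³.
Y_N = C_N/C_{M0} = 0.3306/4.11 = 0.0804.

0.0804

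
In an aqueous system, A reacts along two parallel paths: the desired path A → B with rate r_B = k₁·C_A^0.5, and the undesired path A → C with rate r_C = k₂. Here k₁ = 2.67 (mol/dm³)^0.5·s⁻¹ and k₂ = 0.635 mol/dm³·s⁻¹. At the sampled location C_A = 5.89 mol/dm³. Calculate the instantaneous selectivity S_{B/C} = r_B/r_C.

S_{B/C} = r_B/r_C = (k₁·C_A^0.5)/(k₂) = (k₁/k₂)·C_A^0.5.
= (2.67×5.890^0.5) / (0.635) = 6.480/0.6350 = 10.2.

10.2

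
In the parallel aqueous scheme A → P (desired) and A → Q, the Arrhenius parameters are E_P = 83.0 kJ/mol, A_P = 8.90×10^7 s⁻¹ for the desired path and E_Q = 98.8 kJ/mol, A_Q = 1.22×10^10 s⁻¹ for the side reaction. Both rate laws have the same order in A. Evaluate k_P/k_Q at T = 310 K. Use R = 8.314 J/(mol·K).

3.35

k_P/k_Q = (A_P/A_Q)·exp[−(E_P−E_Q)/(RT)] = (A_P/A_Q)·exp[(E_Q−E_P)/(RT)].
(E_Q−E_P)/(RT) = (98.8−83.0)×10³/(8.314×310) = 15800/2577 = 6.130.
k_P/k_Q = (8.90×10^7/1.22×10^10)·exp(6.130) = 0.007295 × 459.6 = 3.35.
Since E_P < E_Q, lowering the temperature improves selectivity toward P.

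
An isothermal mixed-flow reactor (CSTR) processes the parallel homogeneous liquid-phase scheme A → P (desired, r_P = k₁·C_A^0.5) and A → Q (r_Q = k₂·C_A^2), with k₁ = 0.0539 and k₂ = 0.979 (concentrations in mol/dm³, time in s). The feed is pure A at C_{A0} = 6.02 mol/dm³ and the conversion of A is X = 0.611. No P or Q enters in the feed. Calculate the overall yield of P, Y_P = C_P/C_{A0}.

0.00924

Exit C_A = C_{A0}(1−X) = 6.02×0.389 = 2.342 mol/dm³.
A CSTR operates uniformly at the exit composition, giving r_P = 0.08248 and r_Q = 5.369 (each k·C_A^n at C_A = 2.342).
Fraction of consumed A going to P: r_P/(r_P+r_Q) = 0.01513.
C_P = 0.01513·C_{A0}·X = 0.01513×6.02×0.611 = 0.0557 mol/dm³; Y_P = C_P/C_{A0} = 0.00924.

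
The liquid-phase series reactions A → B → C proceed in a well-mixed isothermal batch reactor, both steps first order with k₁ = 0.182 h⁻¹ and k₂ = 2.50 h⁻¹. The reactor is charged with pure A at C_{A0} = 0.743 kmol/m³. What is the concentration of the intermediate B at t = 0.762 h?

0.0421 kmol/m³

Solving the coupled first-order balances gives C_B(t) = [k₁/(k₂−k₁)]·C_{A0}·(e^(−k₁t) − e^(−k₂t)).
e^(−k₁t) = e^(−0.182×0.762) = e^(−0.1387) = 0.8705; e^(−k₂t) = e^(−1.905) = 0.1488.
C_B = 0.182×0.743/(2.50−0.182) × (0.8705−0.1488) = 0.05834×0.7217 = 0.04210 kmol/m³.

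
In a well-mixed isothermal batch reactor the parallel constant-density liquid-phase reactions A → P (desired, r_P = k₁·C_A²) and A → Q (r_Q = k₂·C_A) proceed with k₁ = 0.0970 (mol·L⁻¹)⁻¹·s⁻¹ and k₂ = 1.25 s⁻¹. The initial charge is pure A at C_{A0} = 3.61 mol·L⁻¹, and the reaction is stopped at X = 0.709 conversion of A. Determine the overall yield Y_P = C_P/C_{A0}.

C_A = C_{A0}(1−X) = 1.051 mol·L⁻¹.
Along a PFR/batch, dC_Q/dC_A = −r_Q/(r_P+r_Q) = −k₂/(k₂+k₁·C_A).
Integrating from C_{A0} to C_A: C_Q = (1.25/0.0970)·ln[(1.25+0.0970·3.61)/(1.25+0.0970·1.05)] = 12.89·ln(1.600/1.352) = 2.173 mol·L⁻¹.
Then C_P = (C_{A0}−C_A) − C_Q = 2.559 − 2.173 = 0.3868 mol·L⁻¹.
Y_P = C_P/C_{A0} = 0.3868/3.61 = 0.107.

0.107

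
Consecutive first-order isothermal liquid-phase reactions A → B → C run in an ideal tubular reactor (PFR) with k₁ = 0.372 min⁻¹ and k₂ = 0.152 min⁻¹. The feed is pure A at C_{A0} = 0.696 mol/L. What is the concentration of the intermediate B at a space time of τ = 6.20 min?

Solving the coupled first-order balances gives C_B(τ) = [k₁/(k₂−k₁)]·C_{A0}·(e^(−k₁τ) − e^(−k₂τ)).
e^(−k₁τ) = e^(−0.372×6.20) = e^(−2.306) = 0.09962; e^(−k₂τ) = e^(−0.9424) = 0.3897.
C_B = 0.372×0.696/(0.152−0.372) × (0.09962−0.3897) = (-1.177)×(-0.2901) = 0.3414 mol/L.

0.341 mol/L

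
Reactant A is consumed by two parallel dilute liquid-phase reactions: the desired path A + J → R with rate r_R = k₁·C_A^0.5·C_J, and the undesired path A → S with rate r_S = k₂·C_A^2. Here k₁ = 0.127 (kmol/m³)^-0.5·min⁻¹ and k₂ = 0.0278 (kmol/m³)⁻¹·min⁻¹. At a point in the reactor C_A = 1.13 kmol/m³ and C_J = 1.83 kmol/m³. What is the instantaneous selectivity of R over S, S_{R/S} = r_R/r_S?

S_{R/S} = r_R/r_S = (k₁·C_A^0.5·C_J)/(k₂·C_A^2) = (k₁/k₂)·C_A^-1.5·C_J.
= (0.127×1.130^0.5×1.830) / (0.0278×1.130^2) = 0.2471/0.03550 = 6.96.

6.96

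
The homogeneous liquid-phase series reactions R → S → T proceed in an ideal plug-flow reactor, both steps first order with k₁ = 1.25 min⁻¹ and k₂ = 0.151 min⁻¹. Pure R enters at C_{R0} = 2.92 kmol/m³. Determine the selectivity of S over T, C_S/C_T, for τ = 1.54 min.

The intermediate concentration in a first-order A→B→C sequence is C_S = k₁C_{R0}(e^(−k₁τ) − e^(−k₂τ))/(k₂−k₁).
e^(−k₁τ) = e^(−1.25×1.54) = e^(−1.925) = 0.1459; e^(−k₂τ) = e^(−0.2325) = 0.7925.
C_S = 1.25×2.92/(0.151−1.25) × (0.1459−0.7925) = (-3.321)×(-0.6466) = 2.148 kmol/m³.
C_R = C_{R0}e^(−k₁τ) = 0.4260 kmol/m³, so C_T = C_{R0}−C_R−C_S = 0.3464 kmol/m³; C_S/C_T = 6.20.

6.20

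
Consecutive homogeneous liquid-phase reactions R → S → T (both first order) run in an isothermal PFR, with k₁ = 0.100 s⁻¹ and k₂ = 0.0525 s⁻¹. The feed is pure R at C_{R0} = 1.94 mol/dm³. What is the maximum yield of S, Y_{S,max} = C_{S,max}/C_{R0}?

0.491

At the optimum, C_{S,max}/C_{R0} = (k₁/k₂)^[k₂/(k₂−k₁)].
= (0.100/0.0525)^(0.0525/(0.0525−0.100)) = (1.905)^(-1.105) = 0.4906.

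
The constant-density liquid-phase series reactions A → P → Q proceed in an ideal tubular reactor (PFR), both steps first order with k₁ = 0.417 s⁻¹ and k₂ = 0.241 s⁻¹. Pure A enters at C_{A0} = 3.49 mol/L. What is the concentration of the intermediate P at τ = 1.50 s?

1.34 mol/L

The intermediate concentration in a first-order A→B→C sequence is C_P = k₁C_{A0}(e^(−k₁τ) − e^(−k₂τ))/(k₂−k₁).
e^(−k₁τ) = e^(−0.417×1.50) = e^(−0.6255) = 0.5350; e^(−k₂τ) = e^(−0.3615) = 0.6966.
C_P = 0.417×3.49/(0.241−0.417) × (0.5350−0.6966) = (-8.269)×(-0.1616) = 1.337 mol/L.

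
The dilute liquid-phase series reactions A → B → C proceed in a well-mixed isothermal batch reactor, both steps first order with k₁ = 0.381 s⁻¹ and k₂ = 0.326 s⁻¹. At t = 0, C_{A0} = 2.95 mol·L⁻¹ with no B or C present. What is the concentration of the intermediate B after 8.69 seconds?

For first-order series with pure A initially, C_B(t) = k₁C_{A0}/(k₂−k₁)·(e^(−k₁t) − e^(−k₂t)).
e^(−k₁t) = e^(−0.381×8.69) = e^(−3.311) = 0.03648; e^(−k₂t) = e^(−2.833) = 0.05884.
C_B = 0.381×2.95/(0.326−0.381) × (0.03648−0.05884) = (-20.44)×(-0.02236) = 0.4569 mol·L⁻¹.

0.457 mol·L⁻¹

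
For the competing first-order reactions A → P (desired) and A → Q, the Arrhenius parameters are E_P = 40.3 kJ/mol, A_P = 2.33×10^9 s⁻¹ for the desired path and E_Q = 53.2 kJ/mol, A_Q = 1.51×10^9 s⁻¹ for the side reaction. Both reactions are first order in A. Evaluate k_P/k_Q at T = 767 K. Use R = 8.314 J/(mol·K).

11.7

Since both paths have the same order in A, the concentration cancels and S_{P/Q} = k_P/k_Q = (A_P/A_Q)·exp[(E_Q−E_P)/(RT)].
(E_Q−E_P)/(RT) = (53.2−40.3)×10³/(8.314×767) = 12900/6377 = 2.023.
k_P/k_Q = (2.33×10^9/1.51×10^9)·exp(2.023) = 1.543 × 7.561 = 11.7.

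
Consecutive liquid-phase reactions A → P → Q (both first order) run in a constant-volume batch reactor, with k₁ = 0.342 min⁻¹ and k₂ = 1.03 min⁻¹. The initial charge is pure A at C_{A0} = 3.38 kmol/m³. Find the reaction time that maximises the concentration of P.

For first-order series the maximum of C_P occurs at t_opt = ln(k₂/k₁)/(k₂−k₁).
= ln(1.03/0.342)/(1.03−0.342) = ln(3.012)/0.6880 = 1.103/0.6880 = 1.60 min.

1.60 min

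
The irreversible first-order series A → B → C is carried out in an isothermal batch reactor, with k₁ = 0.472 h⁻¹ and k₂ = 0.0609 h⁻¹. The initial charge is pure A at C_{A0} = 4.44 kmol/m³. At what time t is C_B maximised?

The intermediate peaks when r₁ = r₂, i.e. k₁e^(−k₁t) = k₂e^(−k₂t), giving t_opt = ln(k₂/k₁)/(k₂−k₁).
= ln(0.0609/0.472)/(0.0609−0.472) = ln(0.1290)/-0.4111 = -2.048/-0.4111 = 4.98 h.

4.98 h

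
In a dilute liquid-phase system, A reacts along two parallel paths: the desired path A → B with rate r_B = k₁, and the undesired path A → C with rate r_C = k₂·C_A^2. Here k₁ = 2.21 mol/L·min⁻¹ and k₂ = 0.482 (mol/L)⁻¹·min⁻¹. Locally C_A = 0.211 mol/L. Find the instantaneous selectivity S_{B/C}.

S_{B/C} = r_B/r_C = (k₁)/(k₂·C_A^2) = (k₁/k₂)·C_A^-2.
= (2.21) / (0.482×0.2110^2) = 2.210/0.02146 = 103.
The undesired path is higher order in A, so low C_A (CSTR or dilute feed) favours B.

103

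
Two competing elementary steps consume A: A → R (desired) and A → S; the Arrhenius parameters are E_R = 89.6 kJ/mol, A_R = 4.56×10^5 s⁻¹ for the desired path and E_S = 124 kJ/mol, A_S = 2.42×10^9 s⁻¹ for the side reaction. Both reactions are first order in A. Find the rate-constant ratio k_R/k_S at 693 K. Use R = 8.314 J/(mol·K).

0.0738

Since both paths have the same order in A, the concentration cancels and S_{R/S} = k_R/k_S = (A_R/A_S)·exp[(E_S−E_R)/(RT)].
(E_S−E_R)/(RT) = (124−89.6)×10³/(8.314×693) = 34400/5762 = 5.971.
k_R/k_S = (4.56×10^5/2.42×10^9)·exp(5.971) = 1.884×10^-4 × 391.7 = 0.0738.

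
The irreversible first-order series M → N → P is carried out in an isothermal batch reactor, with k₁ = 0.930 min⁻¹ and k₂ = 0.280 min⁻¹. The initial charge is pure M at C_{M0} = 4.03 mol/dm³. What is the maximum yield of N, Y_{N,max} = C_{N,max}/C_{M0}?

0.596

Evaluating C_N at t_opt = ln(k₂/k₁)/(k₂−k₁) gives C_{N,max}/C_{M0} = (k₁/k₂)^[k₂/(k₂−k₁)].
= (0.930/0.280)^(0.280/(0.280−0.930)) = (3.321)^(-0.4308) = 0.5963.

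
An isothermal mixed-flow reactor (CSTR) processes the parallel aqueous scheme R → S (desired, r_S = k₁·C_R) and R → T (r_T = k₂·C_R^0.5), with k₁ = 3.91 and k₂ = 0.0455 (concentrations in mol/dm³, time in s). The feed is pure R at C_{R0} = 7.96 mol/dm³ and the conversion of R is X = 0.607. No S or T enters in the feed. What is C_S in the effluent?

Exit C_R = C_{R0}(1−X) = 7.96×0.393 = 3.128 mol/dm³.
In a CSTR the entire volume is at exit conditions, so r_S = 3.91×3.128 = 12.23 and r_T = 0.0455×3.128^0.5 = 0.08048.
Fraction of consumed R going to S: r_S/(r_S+r_T) = 0.9935.
C_S = 0.9935·C_{R0}·X = 0.9935×7.96×0.607 = 4.80 mol/dm³.

4.80 mol/dm³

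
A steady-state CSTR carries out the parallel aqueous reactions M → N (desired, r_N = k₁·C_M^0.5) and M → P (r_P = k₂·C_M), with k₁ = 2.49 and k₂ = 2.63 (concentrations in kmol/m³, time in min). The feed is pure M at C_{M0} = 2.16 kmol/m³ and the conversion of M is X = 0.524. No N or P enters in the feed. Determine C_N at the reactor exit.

0.547 kmol/m³

Exit C_M = C_{M0}(1−X) = 2.16×0.476 = 1.028 kmol/m³.
In a CSTR the entire volume is at exit conditions, so r_N = 2.49×1.028^0.5 = 2.525 and r_P = 2.63×1.028 = 2.704.
Fraction of consumed M going to N: r_N/(r_N+r_P) = 0.4829.
C_N = 0.4829·C_{M0}·X = 0.4829×2.16×0.524 = 0.547 kmol/m³.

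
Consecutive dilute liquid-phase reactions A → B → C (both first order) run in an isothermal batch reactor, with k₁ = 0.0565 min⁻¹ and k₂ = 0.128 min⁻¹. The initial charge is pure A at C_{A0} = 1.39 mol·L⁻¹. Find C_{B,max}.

At the optimum, C_{B,max}/C_{A0} = (k₁/k₂)^[k₂/(k₂−k₁)].
= (0.0565/0.128)^(0.128/(0.128−0.0565)) = (0.4414)^(1.790) = 0.2313.
C_{B,max} = 0.2313×1.39 = 0.322 mol·L⁻¹.

0.322 mol·L⁻¹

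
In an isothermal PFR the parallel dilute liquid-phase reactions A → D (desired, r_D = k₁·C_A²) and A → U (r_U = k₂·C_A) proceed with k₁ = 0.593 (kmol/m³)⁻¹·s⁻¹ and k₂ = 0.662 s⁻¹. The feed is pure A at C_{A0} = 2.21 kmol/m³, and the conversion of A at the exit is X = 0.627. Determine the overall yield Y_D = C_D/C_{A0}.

C_A = C_{A0}(1−X) = 0.8243 kmol/m³.
Along a PFR/batch, dC_U/dC_A = −r_U/(r_D+r_U) = −k₂/(k₂+k₁·C_A).
Integrating from C_{A0} to C_A: C_U = (0.662/0.593)·ln[(0.662+0.593·2.21)/(0.662+0.593·0.824)] = 1.116·ln(1.973/1.151) = 0.6015 kmol/m³.
Then C_D = (C_{A0}−C_A) − C_U = 1.386 − 0.6015 = 0.7841 kmol/m³.
Y_D = C_D/C_{A0} = 0.7841/2.21 = 0.355.

0.355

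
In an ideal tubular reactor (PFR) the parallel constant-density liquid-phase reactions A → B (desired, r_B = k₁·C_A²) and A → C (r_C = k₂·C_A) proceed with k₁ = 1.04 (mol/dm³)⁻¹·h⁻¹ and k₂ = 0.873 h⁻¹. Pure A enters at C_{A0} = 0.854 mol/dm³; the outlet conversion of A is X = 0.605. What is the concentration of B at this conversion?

C_A = C_{A0}(1−X) = 0.3373 mol/dm³.
Along a PFR/batch, dC_C/dC_A = −r_C/(r_B+r_C) = −k₂/(k₂+k₁·C_A).
Integrating from C_{A0} to C_A: C_C = (0.873/1.04)·ln[(0.873+1.04·0.854)/(0.873+1.04·0.337)] = 0.8394·ln(1.761/1.224) = 0.3055 mol/dm³.
Then C_B = (C_{A0}−C_A) − C_C = 0.5167 − 0.3055 = 0.2111 mol/dm³.

0.211 mol/dm³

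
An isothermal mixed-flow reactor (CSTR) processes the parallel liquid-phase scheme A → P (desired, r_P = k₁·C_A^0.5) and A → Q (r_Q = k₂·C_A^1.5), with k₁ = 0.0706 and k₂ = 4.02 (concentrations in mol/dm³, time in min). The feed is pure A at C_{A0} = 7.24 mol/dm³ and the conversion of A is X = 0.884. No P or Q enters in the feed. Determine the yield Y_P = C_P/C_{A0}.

Exit C_A = C_{A0}(1−X) = 7.24×0.116 = 0.8398 mol/dm³.
Rates in a CSTR are evaluated at the outlet concentration: r_P = 0.0706×0.8398^0.5 = 0.06470, r_Q = 4.02×0.8398^1.5 = 3.094.
Fraction of consumed A going to P: r_P/(r_P+r_Q) = 0.02048.
C_P = 0.02048·C_{A0}·X = 0.02048×7.24×0.884 = 0.131 mol/dm³; Y_P = C_P/C_{A0} = 0.0181.

0.0181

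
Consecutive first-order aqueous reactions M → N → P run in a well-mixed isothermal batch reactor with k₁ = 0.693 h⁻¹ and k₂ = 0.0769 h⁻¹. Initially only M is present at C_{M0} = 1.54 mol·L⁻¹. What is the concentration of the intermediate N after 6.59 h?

The intermediate concentration in a first-order A→B→C sequence is C_N = k₁C_{M0}(e^(−k₁t) − e^(−k₂t))/(k₂−k₁).
e^(−k₁t) = e^(−0.693×6.59) = e^(−4.567) = 0.01039; e^(−k₂t) = e^(−0.5068) = 0.6024.
C_N = 0.693×1.54/(0.0769−0.693) × (0.01039−0.6024) = (-1.732)×(-0.5920) = 1.026 mol·L⁻¹.

1.03 mol·L⁻¹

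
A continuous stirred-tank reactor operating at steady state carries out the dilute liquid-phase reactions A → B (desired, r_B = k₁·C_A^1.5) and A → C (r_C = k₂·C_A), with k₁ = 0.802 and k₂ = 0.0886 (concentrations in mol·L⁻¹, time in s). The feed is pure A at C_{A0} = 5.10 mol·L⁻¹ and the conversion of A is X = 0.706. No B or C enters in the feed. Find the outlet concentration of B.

3.30 mol·L⁻¹

Exit C_A = C_{A0}(1−X) = 5.10×0.294 = 1.499 mol·L⁻¹.
In a CSTR the entire volume is at exit conditions, so r_B = 0.802×1.499^1.5 = 1.472 and r_C = 0.0886×1.499 = 0.1328.
Fraction of consumed A going to B: r_B/(r_B+r_C) = 0.9172.
C_B = 0.9172·C_{A0}·X = 0.9172×5.10×0.706 = 3.30 mol·L⁻¹.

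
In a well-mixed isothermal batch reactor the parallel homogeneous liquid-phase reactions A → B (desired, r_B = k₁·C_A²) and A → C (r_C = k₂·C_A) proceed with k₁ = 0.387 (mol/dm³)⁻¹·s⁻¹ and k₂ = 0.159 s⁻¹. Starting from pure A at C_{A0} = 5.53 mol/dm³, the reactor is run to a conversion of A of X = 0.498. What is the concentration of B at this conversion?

2.50 mol/dm³

C_A = C_{A0}(1−X) = 2.776 mol/dm³.
Along a PFR/batch, dC_C/dC_A = −r_C/(r_B+r_C) = −k₂/(k₂+k₁·C_A).
Integrating from C_{A0} to C_A: C_C = (0.159/0.387)·ln[(0.159+0.387·5.53)/(0.159+0.387·2.78)] = 0.4109·ln(2.299/1.233) = 0.2559 mol/dm³.
Then C_B = (C_{A0}−C_A) − C_C = 2.754 − 0.2559 = 2.498 mol/dm³.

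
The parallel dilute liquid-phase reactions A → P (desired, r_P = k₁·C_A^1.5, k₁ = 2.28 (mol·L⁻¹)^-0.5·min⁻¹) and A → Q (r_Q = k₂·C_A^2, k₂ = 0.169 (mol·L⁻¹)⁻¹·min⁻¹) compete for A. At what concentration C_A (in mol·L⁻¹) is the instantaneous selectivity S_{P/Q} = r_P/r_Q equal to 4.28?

9.94 mol·L⁻¹

S_{P/Q} = (k₁/k₂)·C_A^-0.5 ⇒ C_A = (S·k₂/k₁)^(-2).
= (4.28×0.169/2.28)^(-2) = (0.3172)^(-2) = 9.94 mol·L⁻¹.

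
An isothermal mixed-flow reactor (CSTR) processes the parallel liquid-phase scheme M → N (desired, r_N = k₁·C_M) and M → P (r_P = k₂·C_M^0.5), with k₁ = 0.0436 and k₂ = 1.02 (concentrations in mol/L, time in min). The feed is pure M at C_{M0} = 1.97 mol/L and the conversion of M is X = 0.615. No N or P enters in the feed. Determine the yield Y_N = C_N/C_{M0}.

Exit C_M = C_{M0}(1−X) = 1.97×0.385 = 0.7584 mol/L.
In a CSTR the entire volume is at exit conditions, so r_N = 0.0436×0.7584 = 0.03307 and r_P = 1.02×0.7584^0.5 = 0.8883.
Fraction of consumed M going to N: r_N/(r_N+r_P) = 0.03589.
C_N = 0.03589·C_{M0}·X = 0.03589×1.97×0.615 = 0.0435 mol/L; Y_N = C_N/C_{M0} = 0.0221.

0.0221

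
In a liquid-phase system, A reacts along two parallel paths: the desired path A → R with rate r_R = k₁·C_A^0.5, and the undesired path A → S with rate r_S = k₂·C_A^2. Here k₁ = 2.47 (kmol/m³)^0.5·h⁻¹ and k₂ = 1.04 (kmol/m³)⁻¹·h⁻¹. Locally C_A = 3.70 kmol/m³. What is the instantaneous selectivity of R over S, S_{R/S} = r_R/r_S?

S_{R/S} = r_R/r_S = (k₁·C_A^0.5)/(k₂·C_A^2) = (k₁/k₂)·C_A^-1.5.
= (2.47×3.700^0.5) / (1.04×3.700^2) = 4.751/14.24 = 0.334.

0.334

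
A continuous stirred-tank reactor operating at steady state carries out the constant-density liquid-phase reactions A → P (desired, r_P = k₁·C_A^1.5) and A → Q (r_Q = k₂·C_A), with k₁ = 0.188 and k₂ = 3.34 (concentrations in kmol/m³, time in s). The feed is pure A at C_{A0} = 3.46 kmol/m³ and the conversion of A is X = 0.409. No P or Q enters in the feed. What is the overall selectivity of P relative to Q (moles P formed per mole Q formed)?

0.0805

Exit C_A = C_{A0}(1−X) = 3.46×0.591 = 2.045 kmol/m³.
In a CSTR the entire volume is at exit conditions, so r_P = 0.188×2.045^1.5 = 0.5497 and r_Q = 3.34×2.045 = 6.830.
Overall selectivity = C_P/C_Q = r_Pτ/(r_Qτ) = r_P/r_Q = 0.0805.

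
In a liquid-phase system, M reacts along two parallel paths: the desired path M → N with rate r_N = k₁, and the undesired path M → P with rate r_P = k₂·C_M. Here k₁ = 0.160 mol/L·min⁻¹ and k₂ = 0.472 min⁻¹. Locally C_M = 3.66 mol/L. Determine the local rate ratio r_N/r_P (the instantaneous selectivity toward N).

0.0926

S_{N/P} = r_N/r_P = (k₁)/(k₂·C_M) = (k₁/k₂)·C_M⁻¹.
= (0.160) / (0.472×3.660) = 0.1600/1.728 = 0.0926.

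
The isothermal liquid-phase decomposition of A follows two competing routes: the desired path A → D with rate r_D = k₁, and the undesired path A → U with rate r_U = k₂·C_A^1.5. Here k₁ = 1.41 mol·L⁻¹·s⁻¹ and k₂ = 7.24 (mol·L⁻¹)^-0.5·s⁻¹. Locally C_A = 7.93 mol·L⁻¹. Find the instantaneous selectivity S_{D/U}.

S_{D/U} = r_D/r_U = (k₁)/(k₂·C_A^1.5) = (k₁/k₂)·C_A^-1.5.
= (1.41) / (7.24×7.930^1.5) = 1.410/161.7 = 0.00872.

0.00872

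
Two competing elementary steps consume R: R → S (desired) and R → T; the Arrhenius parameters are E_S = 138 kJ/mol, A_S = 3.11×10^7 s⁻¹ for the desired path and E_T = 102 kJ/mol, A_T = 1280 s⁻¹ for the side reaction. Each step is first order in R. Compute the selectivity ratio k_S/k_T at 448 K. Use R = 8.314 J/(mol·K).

k_S/k_T = (A_S/A_T)·exp[−(E_S−E_T)/(RT)] = (A_S/A_T)·exp[(E_T−E_S)/(RT)].
(E_T−E_S)/(RT) = (102−138)×10³/(8.314×448) = -36000/3725 = -9.665.
k_S/k_T = (3.11×10^7/1280)·exp(-9.665) = 24297 × 6.345×10^-5 = 1.54.

1.54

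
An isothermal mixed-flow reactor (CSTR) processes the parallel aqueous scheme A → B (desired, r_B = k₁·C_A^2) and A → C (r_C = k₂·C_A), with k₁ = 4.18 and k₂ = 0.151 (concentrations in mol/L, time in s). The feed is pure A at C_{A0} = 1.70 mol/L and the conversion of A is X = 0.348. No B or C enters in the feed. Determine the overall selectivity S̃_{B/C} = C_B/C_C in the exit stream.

30.7

Exit C_A = C_{A0}(1−X) = 1.70×0.652 = 1.108 mol/L.
In a CSTR the entire volume is at exit conditions, so r_B = 4.18×1.108^2 = 5.135 and r_C = 0.151×1.108 = 0.1674.
Overall selectivity = C_B/C_C = r_Bτ/(r_Cτ) = r_B/r_C = 30.7.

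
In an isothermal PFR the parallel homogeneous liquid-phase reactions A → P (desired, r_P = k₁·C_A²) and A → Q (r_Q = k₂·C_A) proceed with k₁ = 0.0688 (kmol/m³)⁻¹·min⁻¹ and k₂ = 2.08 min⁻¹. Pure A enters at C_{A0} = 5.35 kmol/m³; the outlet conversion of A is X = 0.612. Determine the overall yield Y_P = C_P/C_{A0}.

0.0665

C_A = C_{A0}(1−X) = 2.076 kmol/m³.
Along a PFR/batch, dC_Q/dC_A = −r_Q/(r_P+r_Q) = −k₂/(k₂+k₁·C_A).
Integrating from C_{A0} to C_A: C_Q = (2.08/0.0688)·ln[(2.08+0.0688·5.35)/(2.08+0.0688·2.08)] = 30.23·ln(2.448/2.223) = 2.918 kmol/m³.
Then C_P = (C_{A0}−C_A) − C_Q = 3.274 − 2.918 = 0.3559 kmol/m³.
Y_P = C_P/C_{A0} = 0.3559/5.35 = 0.0665.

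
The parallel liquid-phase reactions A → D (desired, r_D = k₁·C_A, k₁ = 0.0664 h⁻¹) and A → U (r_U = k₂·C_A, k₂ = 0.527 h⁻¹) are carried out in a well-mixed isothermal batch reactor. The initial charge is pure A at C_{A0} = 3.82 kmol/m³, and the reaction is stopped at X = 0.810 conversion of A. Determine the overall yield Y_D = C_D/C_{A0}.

0.0906

C_A = C_{A0}(1−X) = 0.7258 kmol/m³.
Both paths are first order in A, so the instantaneous fraction to D is constant: dC_D/d(−C_A) = k₁/(k₁+k₂) = 0.1119.
C_D = 0.1119·(C_{A0}−C_A) = 0.1119×3.094 = 0.346 kmol/m³.
Y_D = C_D/C_{A0} = 0.3462/3.82 = 0.0906.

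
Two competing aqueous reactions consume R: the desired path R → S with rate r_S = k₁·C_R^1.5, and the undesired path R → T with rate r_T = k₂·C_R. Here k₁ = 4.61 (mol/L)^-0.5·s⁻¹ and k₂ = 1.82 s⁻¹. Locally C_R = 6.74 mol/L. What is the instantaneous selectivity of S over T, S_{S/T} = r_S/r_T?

6.58

S_{S/T} = r_S/r_T = (k₁·C_R^1.5)/(k₂·C_R) = (k₁/k₂)·C_R^0.5.
= (4.61×6.740^1.5) / (1.82×6.740) = 80.67/12.27 = 6.58.
Since the desired path is higher order in R, keeping C_R high (PFR or concentrated feed) favours S.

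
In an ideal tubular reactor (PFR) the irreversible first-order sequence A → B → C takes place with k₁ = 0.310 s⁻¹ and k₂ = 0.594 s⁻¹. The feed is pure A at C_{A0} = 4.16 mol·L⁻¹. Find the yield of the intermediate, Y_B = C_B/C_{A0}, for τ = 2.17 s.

0.256

For first-order series with pure A initially, C_B(τ) = k₁C_{A0}/(k₂−k₁)·(e^(−k₁τ) − e^(−k₂τ)).
e^(−k₁τ) = e^(−0.310×2.17) = e^(−0.6727) = 0.5103; e^(−k₂τ) = e^(−1.289) = 0.2756.
C_B = 0.310×4.16/(0.594−0.310) × (0.5103−0.2756) = 4.541×0.2348 = 1.066 mol·L⁻¹.
Y_B = C_B/C_{A0} = 1.066/4.16 = 0.256.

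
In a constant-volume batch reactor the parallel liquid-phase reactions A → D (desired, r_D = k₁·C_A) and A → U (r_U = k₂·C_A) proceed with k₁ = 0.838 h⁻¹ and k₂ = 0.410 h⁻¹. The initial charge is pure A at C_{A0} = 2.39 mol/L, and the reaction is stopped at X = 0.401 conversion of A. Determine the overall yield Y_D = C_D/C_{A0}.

0.269

C_A = C_{A0}(1−X) = 1.432 mol/L.
Both paths are first order in A, so the instantaneous fraction to D is constant: dC_D/d(−C_A) = k₁/(k₁+k₂) = 0.6715.
C_D = 0.6715·(C_{A0}−C_A) = 0.6715×0.9584 = 0.644 mol/L.
Y_D = C_D/C_{A0} = 0.6435/2.39 = 0.269.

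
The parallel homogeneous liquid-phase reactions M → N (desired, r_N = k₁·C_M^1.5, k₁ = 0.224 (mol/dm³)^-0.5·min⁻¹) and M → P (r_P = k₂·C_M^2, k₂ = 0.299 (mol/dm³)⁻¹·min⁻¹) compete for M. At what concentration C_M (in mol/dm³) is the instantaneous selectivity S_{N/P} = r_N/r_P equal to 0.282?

7.06 mol/dm³

S_{N/P} = (k₁/k₂)·C_M^-0.5 ⇒ C_M = (S·k₂/k₁)^(-2).
= (0.282×0.299/0.224)^(-2) = (0.3764)^(-2) = 7.06 mol/dm³.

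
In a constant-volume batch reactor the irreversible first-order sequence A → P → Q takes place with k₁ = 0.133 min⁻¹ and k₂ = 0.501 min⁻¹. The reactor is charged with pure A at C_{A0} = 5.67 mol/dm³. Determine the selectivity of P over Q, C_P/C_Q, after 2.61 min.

1.16

For first-order series with pure A initially, C_P(t) = k₁C_{A0}/(k₂−k₁)·(e^(−k₁t) − e^(−k₂t)).
e^(−k₁t) = e^(−0.133×2.61) = e^(−0.3471) = 0.7067; e^(−k₂t) = e^(−1.308) = 0.2705.
C_P = 0.133×5.67/(0.501−0.133) × (0.7067−0.2705) = 2.049×0.4362 = 0.8940 mol/dm³.
C_A = C_{A0}e^(−k₁t) = 4.007 mol/dm³, so C_Q = C_{A0}−C_A−C_P = 0.7690 mol/dm³; C_P/C_Q = 1.16.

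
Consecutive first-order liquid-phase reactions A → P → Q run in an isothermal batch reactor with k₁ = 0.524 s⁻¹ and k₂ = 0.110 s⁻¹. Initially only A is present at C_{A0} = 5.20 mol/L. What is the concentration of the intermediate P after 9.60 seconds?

2.25 mol/L

For first-order series with pure A initially, C_P(t) = k₁C_{A0}/(k₂−k₁)·(e^(−k₁t) − e^(−k₂t)).
e^(−k₁t) = e^(−0.524×9.60) = e^(−5.030) = 0.006536; e^(−k₂t) = e^(−1.056) = 0.3478.
C_P = 0.524×5.20/(0.110−0.524) × (0.006536−0.3478) = (-6.582)×(-0.3413) = 2.246 mol/L.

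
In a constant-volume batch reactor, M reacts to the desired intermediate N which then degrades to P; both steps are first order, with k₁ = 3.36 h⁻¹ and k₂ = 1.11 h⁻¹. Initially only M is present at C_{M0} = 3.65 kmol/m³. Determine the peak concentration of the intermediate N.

2.11 kmol/m³

Evaluating C_N at t_opt = ln(k₂/k₁)/(k₂−k₁) gives C_{N,max}/C_{M0} = (k₁/k₂)^[k₂/(k₂−k₁)].
= (3.36/1.11)^(1.11/(1.11−3.36)) = (3.027)^(-0.4933) = 0.5790.
C_{N,max} = 0.5790×3.65 = 2.11 kmol/m³.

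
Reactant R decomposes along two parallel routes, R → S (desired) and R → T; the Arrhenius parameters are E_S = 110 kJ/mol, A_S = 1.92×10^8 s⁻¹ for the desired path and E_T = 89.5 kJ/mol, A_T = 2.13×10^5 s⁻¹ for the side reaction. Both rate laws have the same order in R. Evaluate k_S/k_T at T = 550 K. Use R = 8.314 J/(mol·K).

10.2

k_S/k_T = (A_S/A_T)·exp[−(E_S−E_T)/(RT)] = (A_S/A_T)·exp[(E_T−E_S)/(RT)].
(E_T−E_S)/(RT) = (89.5−110)×10³/(8.314×550) = -20500/4573 = -4.483.
k_S/k_T = (1.92×10^8/2.13×10^5)·exp(-4.483) = 901.4 × 0.01130 = 10.2.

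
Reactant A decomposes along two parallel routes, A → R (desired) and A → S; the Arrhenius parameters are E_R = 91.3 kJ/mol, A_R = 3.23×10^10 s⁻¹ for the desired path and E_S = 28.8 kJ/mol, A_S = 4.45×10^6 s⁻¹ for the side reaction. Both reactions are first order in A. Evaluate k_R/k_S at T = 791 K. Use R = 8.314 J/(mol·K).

With equal orders, S_{R/S} = k_R/k_S = (A_R/A_S)·exp[(E_S−E_R)/(RT)].
(E_S−E_R)/(RT) = (28.8−91.3)×10³/(8.314×791) = -62500/6576 = -9.504.
k_R/k_S = (3.23×10^10/4.45×10^6)·exp(-9.504) = 7258 × 7.457×10^-5 = 0.541.

0.541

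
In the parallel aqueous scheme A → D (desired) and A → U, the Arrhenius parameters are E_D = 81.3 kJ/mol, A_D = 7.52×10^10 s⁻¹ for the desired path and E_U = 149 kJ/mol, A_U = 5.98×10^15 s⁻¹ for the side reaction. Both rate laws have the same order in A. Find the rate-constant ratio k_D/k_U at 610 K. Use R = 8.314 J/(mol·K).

Since both paths have the same order in A, the concentration cancels and S_{D/U} = k_D/k_U = (A_D/A_U)·exp[(E_U−E_D)/(RT)].
(E_U−E_D)/(RT) = (149−81.3)×10³/(8.314×610) = 67700/5072 = 13.35.
k_D/k_U = (7.52×10^10/5.98×10^15)·exp(13.35) = 1.258×10^-5 × 6.272×10^5 = 7.89.

7.89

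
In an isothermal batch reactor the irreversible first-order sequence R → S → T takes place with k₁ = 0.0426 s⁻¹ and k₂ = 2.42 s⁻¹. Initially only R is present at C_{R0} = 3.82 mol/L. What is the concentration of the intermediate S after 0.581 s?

0.0500 mol/L

Solving the coupled first-order balances gives C_S(t) = [k₁/(k₂−k₁)]·C_{R0}·(e^(−k₁t) − e^(−k₂t)).
e^(−k₁t) = e^(−0.0426×0.581) = e^(−0.02475) = 0.9756; e^(−k₂t) = e^(−1.406) = 0.2451.
C_S = 0.0426×3.82/(2.42−0.0426) × (0.9756−0.2451) = 0.06845×0.7304 = 0.05000 mol/L.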